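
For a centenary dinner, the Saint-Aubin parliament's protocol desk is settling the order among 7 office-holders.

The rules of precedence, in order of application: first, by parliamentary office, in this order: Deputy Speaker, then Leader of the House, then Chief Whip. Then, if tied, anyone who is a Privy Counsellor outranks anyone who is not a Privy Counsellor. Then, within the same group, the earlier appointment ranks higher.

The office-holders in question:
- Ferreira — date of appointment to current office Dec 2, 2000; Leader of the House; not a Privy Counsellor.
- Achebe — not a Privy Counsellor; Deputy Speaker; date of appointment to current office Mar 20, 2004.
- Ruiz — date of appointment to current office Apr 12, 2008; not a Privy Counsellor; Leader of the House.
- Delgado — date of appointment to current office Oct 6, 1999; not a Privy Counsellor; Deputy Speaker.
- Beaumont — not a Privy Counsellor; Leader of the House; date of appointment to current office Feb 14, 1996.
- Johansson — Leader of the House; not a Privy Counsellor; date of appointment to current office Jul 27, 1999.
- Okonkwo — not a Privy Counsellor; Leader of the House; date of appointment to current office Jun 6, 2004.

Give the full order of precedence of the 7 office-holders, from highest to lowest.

By parliamentary office: Delgado and Achebe (Deputy Speaker); then Beaumont, Johansson, Ferreira, Okonkwo and Ruiz (Leader of the House).
Delgado and Achebe are each not a Privy Counsellor, so the next rule applies.
Among Delgado and Achebe, by date of appointment to current office (earlier first): Delgado (Oct 6, 1999) before Achebe (Mar 20, 2004).
Beaumont, Johansson, Ferreira, Okonkwo and Ruiz are each not a Privy Counsellor, so the next rule applies.
Among Beaumont, Johansson, Ferreira, Okonkwo and Ruiz, by date of appointment to current office (earlier first): Beaumont (Feb 14, 1996) before Johansson (Jul 27, 1999) before Ferreira (Dec 2, 2000) before Okonkwo (Jun 6, 2004) before Ruiz (Apr 12, 2008).
Full order: Delgado, Achebe, Beaumont, Johansson, Ferreira, Okonkwo, Ruiz.

Delgado, Achebe, Beaumont, Johansson, Ferreira, Okonkwo, Ruiz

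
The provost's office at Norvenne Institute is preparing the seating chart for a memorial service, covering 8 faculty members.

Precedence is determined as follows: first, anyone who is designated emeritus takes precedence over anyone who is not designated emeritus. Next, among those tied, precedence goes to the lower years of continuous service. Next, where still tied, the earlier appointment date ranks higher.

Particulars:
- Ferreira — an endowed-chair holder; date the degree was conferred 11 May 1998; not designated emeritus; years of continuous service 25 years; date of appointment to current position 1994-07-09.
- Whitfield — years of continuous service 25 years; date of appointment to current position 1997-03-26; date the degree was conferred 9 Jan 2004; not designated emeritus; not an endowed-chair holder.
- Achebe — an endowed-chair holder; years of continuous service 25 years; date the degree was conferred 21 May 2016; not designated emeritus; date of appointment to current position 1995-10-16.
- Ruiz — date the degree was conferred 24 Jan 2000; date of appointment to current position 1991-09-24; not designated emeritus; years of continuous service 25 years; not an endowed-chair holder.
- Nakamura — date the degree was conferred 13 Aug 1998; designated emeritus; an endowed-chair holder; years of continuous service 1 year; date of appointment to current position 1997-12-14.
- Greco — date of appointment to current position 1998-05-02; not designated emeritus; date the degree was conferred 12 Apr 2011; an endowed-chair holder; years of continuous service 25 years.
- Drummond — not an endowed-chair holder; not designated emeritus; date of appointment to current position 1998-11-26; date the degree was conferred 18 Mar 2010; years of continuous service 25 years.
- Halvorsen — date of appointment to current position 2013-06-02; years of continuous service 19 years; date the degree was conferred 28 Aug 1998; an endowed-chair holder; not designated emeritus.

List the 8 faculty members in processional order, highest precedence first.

Nakamura, Halvorsen, Ruiz, Ferreira, Achebe, Whitfield, Greco, Drummond

By the first rule: Nakamura (designated emeritus); then Halvorsen, Ruiz, Ferreira, Achebe, Whitfield, Greco and Drummond (each not designated emeritus).
Among Halvorsen, Ruiz, Ferreira, Achebe, Whitfield, Greco and Drummond, by years of continuous service (lower first): Halvorsen (19 years) before Ruiz, Ferreira, Achebe, Whitfield, Greco and Drummond (25 years).
Among Ruiz, Ferreira, Achebe, Whitfield, Greco and Drummond, by date of appointment to current position (earlier first): Ruiz (1991-09-24) before Ferreira (1994-07-09) before Achebe (1995-10-16) before Whitfield (1997-03-26) before Greco (1998-05-02) before Drummond (1998-11-26).
Full order: Nakamura, Halvorsen, Ruiz, Ferreira, Achebe, Whitfield, Greco, Drummond.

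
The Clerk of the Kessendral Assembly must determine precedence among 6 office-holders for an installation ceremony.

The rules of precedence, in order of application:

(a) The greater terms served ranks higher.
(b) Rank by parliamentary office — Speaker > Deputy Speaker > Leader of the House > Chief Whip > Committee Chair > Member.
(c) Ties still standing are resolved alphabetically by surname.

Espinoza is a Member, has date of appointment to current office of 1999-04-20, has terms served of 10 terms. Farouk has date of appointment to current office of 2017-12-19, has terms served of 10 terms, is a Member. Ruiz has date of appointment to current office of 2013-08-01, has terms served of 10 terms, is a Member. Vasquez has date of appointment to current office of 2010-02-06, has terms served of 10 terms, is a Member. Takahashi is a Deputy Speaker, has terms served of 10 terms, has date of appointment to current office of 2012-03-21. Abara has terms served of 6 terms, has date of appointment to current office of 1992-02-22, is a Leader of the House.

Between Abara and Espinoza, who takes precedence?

Espinoza

By terms served (higher first): Takahashi, Espinoza, Farouk, Ruiz and Vasquez (each 10 terms); then Abara (6 terms).
Among Takahashi, Espinoza, Farouk, Ruiz and Vasquez, by parliamentary office: Takahashi (Deputy Speaker) before Espinoza, Farouk, Ruiz and Vasquez (Member).
Among Espinoza, Farouk, Ruiz and Vasquez, alphabetically by surname: Espinoza before Farouk before Ruiz before Vasquez.
So Espinoza takes precedence.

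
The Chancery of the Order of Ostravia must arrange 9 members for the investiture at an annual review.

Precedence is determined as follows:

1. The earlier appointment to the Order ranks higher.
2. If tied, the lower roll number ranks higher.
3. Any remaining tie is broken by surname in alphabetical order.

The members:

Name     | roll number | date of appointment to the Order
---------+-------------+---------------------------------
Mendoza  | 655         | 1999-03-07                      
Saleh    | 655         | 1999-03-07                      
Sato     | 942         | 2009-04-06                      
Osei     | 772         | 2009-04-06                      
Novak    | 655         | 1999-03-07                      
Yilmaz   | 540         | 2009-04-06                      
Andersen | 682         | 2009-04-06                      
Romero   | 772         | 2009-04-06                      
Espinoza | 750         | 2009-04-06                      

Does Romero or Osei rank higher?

By date of appointment to the Order (earlier first): Mendoza, Novak and Saleh (each 1999-03-07); then Yilmaz, Andersen, Espinoza, Osei, Romero and Sato (each 2009-04-06).
Mendoza, Novak and Saleh all have roll number 655, so the next rule applies.
Among Mendoza, Novak and Saleh, alphabetically by surname: Mendoza before Novak before Saleh.
Among Yilmaz, Andersen, Espinoza, Osei, Romero and Sato, by roll number (lower first): Yilmaz (540) before Andersen (682) before Espinoza (750) before Osei and Romero (772) before Sato (942).
Among Osei and Romero, alphabetically by surname: Osei before Romero.
So Osei takes precedence.

Osei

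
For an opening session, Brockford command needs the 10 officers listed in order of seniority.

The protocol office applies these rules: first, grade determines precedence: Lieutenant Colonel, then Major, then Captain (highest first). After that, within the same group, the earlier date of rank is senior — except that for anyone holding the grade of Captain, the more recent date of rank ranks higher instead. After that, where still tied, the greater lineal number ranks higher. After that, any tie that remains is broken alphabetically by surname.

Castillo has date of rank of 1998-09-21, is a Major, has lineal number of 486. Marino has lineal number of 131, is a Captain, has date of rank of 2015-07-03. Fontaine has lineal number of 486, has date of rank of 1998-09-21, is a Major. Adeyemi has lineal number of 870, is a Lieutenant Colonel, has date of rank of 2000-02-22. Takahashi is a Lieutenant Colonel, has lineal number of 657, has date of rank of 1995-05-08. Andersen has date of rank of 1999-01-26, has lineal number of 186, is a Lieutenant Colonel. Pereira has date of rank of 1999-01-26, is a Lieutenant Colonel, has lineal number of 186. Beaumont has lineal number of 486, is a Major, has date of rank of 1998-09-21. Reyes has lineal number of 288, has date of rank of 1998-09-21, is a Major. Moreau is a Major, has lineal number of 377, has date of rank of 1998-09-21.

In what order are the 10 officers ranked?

By grade: Takahashi, Andersen, Pereira and Adeyemi (Lieutenant Colonel); then Beaumont, Castillo, Fontaine, Moreau and Reyes (Major); then Marino (Captain).
Among Takahashi, Andersen, Pereira and Adeyemi, by date of rank (earlier first): Takahashi (1995-05-08) before Andersen and Pereira (1999-01-26) before Adeyemi (2000-02-22).
Andersen and Pereira both have lineal number 186, so the next rule applies.
Among Andersen and Pereira, alphabetically by surname: Andersen before Pereira.
Beaumont, Castillo, Fontaine, Moreau and Reyes all have date of rank 1998-09-21, so the next rule applies.
Among Beaumont, Castillo, Fontaine, Moreau and Reyes, by lineal number (higher first): Beaumont, Castillo and Fontaine (486) before Moreau (377) before Reyes (288).
Among Beaumont, Castillo and Fontaine, alphabetically by surname: Beaumont before Castillo before Fontaine.
Full order: Takahashi, Andersen, Pereira, Adeyemi, Beaumont, Castillo, Fontaine, Moreau, Reyes, Marino.

Takahashi, Andersen, Pereira, Adeyemi, Beaumont, Castillo, Fontaine, Moreau, Reyes, Marino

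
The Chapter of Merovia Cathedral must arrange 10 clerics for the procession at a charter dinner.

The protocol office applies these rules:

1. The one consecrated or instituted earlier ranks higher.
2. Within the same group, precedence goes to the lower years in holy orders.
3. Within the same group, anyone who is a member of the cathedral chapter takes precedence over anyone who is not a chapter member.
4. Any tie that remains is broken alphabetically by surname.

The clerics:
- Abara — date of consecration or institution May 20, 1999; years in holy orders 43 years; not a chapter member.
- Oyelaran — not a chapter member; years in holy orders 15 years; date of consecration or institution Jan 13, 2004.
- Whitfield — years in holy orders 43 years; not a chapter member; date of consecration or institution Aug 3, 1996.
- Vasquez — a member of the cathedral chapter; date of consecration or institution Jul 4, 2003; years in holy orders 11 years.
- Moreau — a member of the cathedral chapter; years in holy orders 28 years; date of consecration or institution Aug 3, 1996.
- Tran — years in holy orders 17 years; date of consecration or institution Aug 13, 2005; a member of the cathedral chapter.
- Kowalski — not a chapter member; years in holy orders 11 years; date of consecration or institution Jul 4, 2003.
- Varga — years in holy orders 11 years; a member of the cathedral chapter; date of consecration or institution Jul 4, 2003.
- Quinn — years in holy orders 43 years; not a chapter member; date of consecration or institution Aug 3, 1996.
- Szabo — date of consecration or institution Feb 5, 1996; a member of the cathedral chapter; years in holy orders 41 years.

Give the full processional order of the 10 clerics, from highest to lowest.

Szabo, Moreau, Quinn, Whitfield, Abara, Varga, Vasquez, Kowalski, Oyelaran, Tran

By date of consecration or institution (earlier first): Szabo (Feb 5, 1996); then Moreau, Quinn and Whitfield (each Aug 3, 1996); then Abara (May 20, 1999); then Varga, Vasquez and Kowalski (each Jul 4, 2003); then Oyelaran (Jan 13, 2004); then Tran (Aug 13, 2005).
Among Moreau, Quinn and Whitfield, by years in holy orders (lower first): Moreau (28 years) before Quinn and Whitfield (43 years).
Quinn and Whitfield are each not a chapter member, so the next rule applies.
Among Quinn and Whitfield, alphabetically by surname: Quinn before Whitfield.
Varga, Vasquez and Kowalski all have years in holy orders 11 years, so the next rule applies.
Among Varga, Vasquez and Kowalski, a member of the cathedral chapter before not a chapter member: Varga and Vasquez (a member of the cathedral chapter) before Kowalski (not a chapter member).
Among Varga and Vasquez, alphabetically by surname: Varga before Vasquez.
Full order: Szabo, Moreau, Quinn, Whitfield, Abara, Varga, Vasquez, Kowalski, Oyelaran, Tran.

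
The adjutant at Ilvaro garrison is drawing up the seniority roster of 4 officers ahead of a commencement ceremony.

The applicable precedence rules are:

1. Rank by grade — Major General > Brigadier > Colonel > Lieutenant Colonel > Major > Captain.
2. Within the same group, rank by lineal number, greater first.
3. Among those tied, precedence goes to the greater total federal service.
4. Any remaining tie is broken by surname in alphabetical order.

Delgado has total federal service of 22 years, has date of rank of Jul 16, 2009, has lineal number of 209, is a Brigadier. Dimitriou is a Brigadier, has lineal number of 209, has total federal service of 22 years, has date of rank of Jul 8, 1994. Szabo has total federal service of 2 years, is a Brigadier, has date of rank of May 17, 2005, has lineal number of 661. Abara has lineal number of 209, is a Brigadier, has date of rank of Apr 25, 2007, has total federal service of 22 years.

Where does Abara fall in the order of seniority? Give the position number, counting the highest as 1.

2

By grade: Szabo, Abara, Delgado and Dimitriou (Brigadier).
Among Szabo, Abara, Delgado and Dimitriou, by lineal number (higher first): Szabo (661) before Abara, Delgado and Dimitriou (209).
Abara, Delgado and Dimitriou all have total federal service 22 years, so the next rule applies.
Among Abara, Delgado and Dimitriou, alphabetically by surname: Abara before Delgado before Dimitriou.
Order: Szabo, Abara, Delgado, Dimitriou. So position 2.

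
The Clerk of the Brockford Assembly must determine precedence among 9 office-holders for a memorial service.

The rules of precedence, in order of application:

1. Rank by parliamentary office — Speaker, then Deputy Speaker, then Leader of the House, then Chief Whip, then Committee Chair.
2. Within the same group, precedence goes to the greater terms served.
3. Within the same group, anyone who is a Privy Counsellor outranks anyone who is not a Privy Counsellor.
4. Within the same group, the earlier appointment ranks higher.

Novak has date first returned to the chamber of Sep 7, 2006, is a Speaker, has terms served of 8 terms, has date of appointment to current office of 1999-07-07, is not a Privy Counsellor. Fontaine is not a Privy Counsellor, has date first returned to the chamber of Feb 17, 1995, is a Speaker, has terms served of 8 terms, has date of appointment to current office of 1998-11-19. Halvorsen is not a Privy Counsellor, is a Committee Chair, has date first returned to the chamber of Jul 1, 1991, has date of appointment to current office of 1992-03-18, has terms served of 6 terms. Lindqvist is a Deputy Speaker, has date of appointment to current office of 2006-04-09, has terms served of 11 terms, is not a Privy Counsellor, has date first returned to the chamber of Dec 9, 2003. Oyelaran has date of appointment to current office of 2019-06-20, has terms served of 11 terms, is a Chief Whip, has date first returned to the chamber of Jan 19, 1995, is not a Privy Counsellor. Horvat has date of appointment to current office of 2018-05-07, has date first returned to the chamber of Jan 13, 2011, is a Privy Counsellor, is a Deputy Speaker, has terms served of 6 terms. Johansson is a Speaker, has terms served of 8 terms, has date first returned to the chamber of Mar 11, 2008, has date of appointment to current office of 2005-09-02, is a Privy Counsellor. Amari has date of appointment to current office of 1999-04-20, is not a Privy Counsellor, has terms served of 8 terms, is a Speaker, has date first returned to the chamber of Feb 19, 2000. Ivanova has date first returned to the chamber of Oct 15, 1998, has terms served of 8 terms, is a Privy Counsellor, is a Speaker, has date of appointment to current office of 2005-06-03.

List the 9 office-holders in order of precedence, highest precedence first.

By parliamentary office: Ivanova, Johansson, Fontaine, Amari and Novak (Speaker); then Lindqvist and Horvat (Deputy Speaker); then Oyelaran (Chief Whip); then Halvorsen (Committee Chair).
Ivanova, Johansson, Fontaine, Amari and Novak all have terms served 8 terms, so the next rule applies.
Among Ivanova, Johansson, Fontaine, Amari and Novak, a Privy Counsellor before not a Privy Counsellor: Ivanova and Johansson (a Privy Counsellor) before Fontaine, Amari and Novak (not a Privy Counsellor).
Among Ivanova and Johansson, by date of appointment to current office (earlier first): Ivanova (2005-06-03) before Johansson (2005-09-02).
Among Fontaine, Amari and Novak, by date of appointment to current office (earlier first): Fontaine (1998-11-19) before Amari (1999-04-20) before Novak (1999-07-07).
Among Lindqvist and Horvat, by terms served (higher first): Lindqvist (11 terms) before Horvat (6 terms).
Full order: Ivanova, Johansson, Fontaine, Amari, Novak, Lindqvist, Horvat, Oyelaran, Halvorsen.

Ivanova, Johansson, Fontaine, Amari, Novak, Lindqvist, Horvat, Oyelaran, Halvorsen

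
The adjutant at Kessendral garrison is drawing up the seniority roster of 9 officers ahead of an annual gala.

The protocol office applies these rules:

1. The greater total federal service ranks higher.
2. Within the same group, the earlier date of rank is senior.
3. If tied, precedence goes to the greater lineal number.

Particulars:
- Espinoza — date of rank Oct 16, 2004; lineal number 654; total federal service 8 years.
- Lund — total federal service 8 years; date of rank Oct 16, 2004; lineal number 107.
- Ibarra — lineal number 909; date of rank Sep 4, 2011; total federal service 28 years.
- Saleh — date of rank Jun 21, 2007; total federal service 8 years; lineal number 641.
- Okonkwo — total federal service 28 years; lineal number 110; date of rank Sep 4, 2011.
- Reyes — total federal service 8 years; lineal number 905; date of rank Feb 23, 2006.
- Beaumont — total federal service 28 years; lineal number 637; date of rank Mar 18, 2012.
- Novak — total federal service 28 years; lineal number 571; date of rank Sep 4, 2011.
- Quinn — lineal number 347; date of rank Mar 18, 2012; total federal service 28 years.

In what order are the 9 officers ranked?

Ibarra, Novak, Okonkwo, Beaumont, Quinn, Espinoza, Lund, Reyes, Saleh

By total federal service (higher first): Ibarra, Novak, Okonkwo, Beaumont and Quinn (each 28 years); then Espinoza, Lund, Reyes and Saleh (each 8 years).
Among Ibarra, Novak, Okonkwo, Beaumont and Quinn, by date of rank (earlier first): Ibarra, Novak and Okonkwo (Sep 4, 2011) before Beaumont and Quinn (Mar 18, 2012).
Among Ibarra, Novak and Okonkwo, by lineal number (higher first): Ibarra (909) before Novak (571) before Okonkwo (110).
Among Beaumont and Quinn, by lineal number (higher first): Beaumont (637) before Quinn (347).
Among Espinoza, Lund, Reyes and Saleh, by date of rank (earlier first): Espinoza and Lund (Oct 16, 2004) before Reyes (Feb 23, 2006) before Saleh (Jun 21, 2007).
Among Espinoza and Lund, by lineal number (higher first): Espinoza (654) before Lund (107).
Full order: Ibarra, Novak, Okonkwo, Beaumont, Quinn, Espinoza, Lund, Reyes, Saleh.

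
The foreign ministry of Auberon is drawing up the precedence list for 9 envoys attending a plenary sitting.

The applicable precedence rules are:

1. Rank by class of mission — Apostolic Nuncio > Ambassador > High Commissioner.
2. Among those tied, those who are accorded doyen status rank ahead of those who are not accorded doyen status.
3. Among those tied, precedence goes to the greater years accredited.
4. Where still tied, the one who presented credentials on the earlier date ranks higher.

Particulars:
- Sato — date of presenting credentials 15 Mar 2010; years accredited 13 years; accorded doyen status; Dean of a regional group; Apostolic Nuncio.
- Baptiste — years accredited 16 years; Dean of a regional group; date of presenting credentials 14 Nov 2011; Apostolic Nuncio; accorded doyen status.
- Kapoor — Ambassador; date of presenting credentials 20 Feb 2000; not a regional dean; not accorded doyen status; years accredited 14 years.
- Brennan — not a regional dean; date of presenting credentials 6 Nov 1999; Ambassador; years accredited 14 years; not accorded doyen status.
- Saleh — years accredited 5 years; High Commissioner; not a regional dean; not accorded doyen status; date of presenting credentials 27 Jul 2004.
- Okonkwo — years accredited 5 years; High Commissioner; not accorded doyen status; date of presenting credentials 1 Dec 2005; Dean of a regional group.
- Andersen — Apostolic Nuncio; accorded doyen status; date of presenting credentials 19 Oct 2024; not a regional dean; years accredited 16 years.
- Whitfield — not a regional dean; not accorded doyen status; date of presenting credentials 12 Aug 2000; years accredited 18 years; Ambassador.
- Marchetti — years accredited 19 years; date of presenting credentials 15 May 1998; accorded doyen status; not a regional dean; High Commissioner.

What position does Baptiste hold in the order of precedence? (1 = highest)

1

By class of mission: Baptiste, Andersen and Sato (Apostolic Nuncio); then Whitfield, Brennan and Kapoor (Ambassador); then Marchetti, Saleh and Okonkwo (High Commissioner).
Baptiste, Andersen and Sato are each accorded doyen status, so the next rule applies.
Among Baptiste, Andersen and Sato, by years accredited (higher first): Baptiste and Andersen (16 years) before Sato (13 years).
Among Baptiste and Andersen, by date of presenting credentials (earlier first): Baptiste (14 Nov 2011) before Andersen (19 Oct 2024).
Whitfield, Brennan and Kapoor are each not accorded doyen status, so the next rule applies.
Among Whitfield, Brennan and Kapoor, by years accredited (higher first): Whitfield (18 years) before Brennan and Kapoor (14 years).
Among Brennan and Kapoor, by date of presenting credentials (earlier first): Brennan (6 Nov 1999) before Kapoor (20 Feb 2000).
Among Marchetti, Saleh and Okonkwo, accorded doyen status before not accorded doyen status: Marchetti (accorded doyen status) before Saleh and Okonkwo (not accorded doyen status).
Saleh and Okonkwo both have years accredited 5 years, so the next rule applies.
Among Saleh and Okonkwo, by date of presenting credentials (earlier first): Saleh (27 Jul 2004) before Okonkwo (1 Dec 2005).
Order: Baptiste, Andersen, Sato, Whitfield, Brennan, Kapoor, Marchetti, Saleh, Okonkwo. So position 1.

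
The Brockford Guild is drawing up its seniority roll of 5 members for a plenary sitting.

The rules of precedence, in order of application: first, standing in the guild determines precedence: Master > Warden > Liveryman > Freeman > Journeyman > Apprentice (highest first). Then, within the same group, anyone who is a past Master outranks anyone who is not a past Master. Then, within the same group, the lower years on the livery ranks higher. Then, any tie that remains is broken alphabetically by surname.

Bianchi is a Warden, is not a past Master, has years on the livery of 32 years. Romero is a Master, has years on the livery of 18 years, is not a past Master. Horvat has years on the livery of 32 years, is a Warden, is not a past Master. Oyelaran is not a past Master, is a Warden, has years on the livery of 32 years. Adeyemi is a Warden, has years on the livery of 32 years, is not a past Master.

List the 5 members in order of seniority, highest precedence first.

Romero, Adeyemi, Bianchi, Horvat, Oyelaran

By standing in the guild: Romero (Master); then Adeyemi, Bianchi, Horvat and Oyelaran (Warden).
Adeyemi, Bianchi, Horvat and Oyelaran are each not a past Master, so the next rule applies.
Adeyemi, Bianchi, Horvat and Oyelaran all have years on the livery 32 years, so the next rule applies.
Among Adeyemi, Bianchi, Horvat and Oyelaran, alphabetically by surname: Adeyemi before Bianchi before Horvat before Oyelaran.
Full order: Romero, Adeyemi, Bianchi, Horvat, Oyelaran.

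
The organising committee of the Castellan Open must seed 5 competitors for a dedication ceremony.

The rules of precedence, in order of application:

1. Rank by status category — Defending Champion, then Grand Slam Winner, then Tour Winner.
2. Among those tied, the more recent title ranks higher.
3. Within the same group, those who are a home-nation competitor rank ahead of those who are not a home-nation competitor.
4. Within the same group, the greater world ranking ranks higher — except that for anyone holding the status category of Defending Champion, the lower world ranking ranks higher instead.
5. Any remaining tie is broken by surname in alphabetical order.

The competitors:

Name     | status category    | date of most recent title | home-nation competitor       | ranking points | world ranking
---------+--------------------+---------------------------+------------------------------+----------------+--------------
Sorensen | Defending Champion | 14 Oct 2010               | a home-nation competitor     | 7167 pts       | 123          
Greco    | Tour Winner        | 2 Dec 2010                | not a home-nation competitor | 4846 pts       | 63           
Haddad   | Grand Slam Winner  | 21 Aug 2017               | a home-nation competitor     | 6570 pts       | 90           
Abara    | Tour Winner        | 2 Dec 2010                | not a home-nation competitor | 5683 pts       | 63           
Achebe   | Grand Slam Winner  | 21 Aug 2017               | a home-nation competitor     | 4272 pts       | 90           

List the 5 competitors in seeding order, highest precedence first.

Sorensen, Achebe, Haddad, Abara, Greco

By status category: Sorensen (Defending Champion); then Achebe and Haddad (Grand Slam Winner); then Abara and Greco (Tour Winner).
Achebe and Haddad both have date of most recent title 21 Aug 2017, so the next rule applies.
Achebe and Haddad are each a home-nation competitor, so the next rule applies.
Achebe and Haddad both have world ranking 90, so the next rule applies.
Among Achebe and Haddad, alphabetically by surname: Achebe before Haddad.
Abara and Greco both have date of most recent title 2 Dec 2010, so the next rule applies.
Abara and Greco are each not a home-nation competitor, so the next rule applies.
Abara and Greco both have world ranking 63, so the next rule applies.
Among Abara and Greco, alphabetically by surname: Abara before Greco.
Full order: Sorensen, Achebe, Haddad, Abara, Greco.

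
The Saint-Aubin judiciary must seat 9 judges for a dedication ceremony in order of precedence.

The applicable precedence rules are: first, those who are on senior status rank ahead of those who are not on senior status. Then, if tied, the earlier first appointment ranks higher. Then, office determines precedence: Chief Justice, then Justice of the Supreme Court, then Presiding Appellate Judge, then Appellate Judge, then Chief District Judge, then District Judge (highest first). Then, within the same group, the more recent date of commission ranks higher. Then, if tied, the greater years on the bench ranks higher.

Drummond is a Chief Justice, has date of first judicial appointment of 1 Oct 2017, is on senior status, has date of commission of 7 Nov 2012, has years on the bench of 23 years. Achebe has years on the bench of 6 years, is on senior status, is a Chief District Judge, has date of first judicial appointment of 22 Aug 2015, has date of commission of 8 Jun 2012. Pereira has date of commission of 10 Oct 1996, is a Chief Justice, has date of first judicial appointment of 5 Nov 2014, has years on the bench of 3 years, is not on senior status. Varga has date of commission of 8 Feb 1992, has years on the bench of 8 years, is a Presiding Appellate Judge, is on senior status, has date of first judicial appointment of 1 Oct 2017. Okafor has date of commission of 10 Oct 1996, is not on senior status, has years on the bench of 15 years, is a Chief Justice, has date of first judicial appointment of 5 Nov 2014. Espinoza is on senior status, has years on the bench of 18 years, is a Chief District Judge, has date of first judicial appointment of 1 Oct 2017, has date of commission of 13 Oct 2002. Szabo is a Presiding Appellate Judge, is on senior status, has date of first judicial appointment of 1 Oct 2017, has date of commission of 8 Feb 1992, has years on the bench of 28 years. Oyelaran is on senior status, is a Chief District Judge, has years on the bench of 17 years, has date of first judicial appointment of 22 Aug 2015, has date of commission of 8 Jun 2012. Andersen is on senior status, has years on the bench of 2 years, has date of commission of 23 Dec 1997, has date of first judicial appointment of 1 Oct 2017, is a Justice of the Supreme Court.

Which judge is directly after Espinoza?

By the first rule: Oyelaran, Achebe, Drummond, Andersen, Szabo, Varga and Espinoza (each on senior status); then Okafor and Pereira (both not on senior status).
Among Oyelaran, Achebe, Drummond, Andersen, Szabo, Varga and Espinoza, by date of first judicial appointment (earlier first): Oyelaran and Achebe (22 Aug 2015) before Drummond, Andersen, Szabo, Varga and Espinoza (1 Oct 2017).
Oyelaran and Achebe are each Chief District Judge, so the next rule applies.
Oyelaran and Achebe both have date of commission 8 Jun 2012, so the next rule applies.
Among Oyelaran and Achebe, by years on the bench (higher first): Oyelaran (17 years) before Achebe (6 years).
Among Drummond, Andersen, Szabo, Varga and Espinoza, by office: Drummond (Chief Justice) before Andersen (Justice of the Supreme Court) before Szabo and Varga (Presiding Appellate Judge) before Espinoza (Chief District Judge).
Szabo and Varga both have date of commission 8 Feb 1992, so the next rule applies.
Among Szabo and Varga, by years on the bench (higher first): Szabo (28 years) before Varga (8 years).
Okafor and Pereira both have date of first judicial appointment 5 Nov 2014, so the next rule applies.
Okafor and Pereira are each Chief Justice, so the next rule applies.
Okafor and Pereira both have date of commission 10 Oct 1996, so the next rule applies.
Among Okafor and Pereira, by years on the bench (higher first): Okafor (15 years) before Pereira (3 years).
Order: Oyelaran, Achebe, Drummond, Andersen, Szabo, Varga, Espinoza, Okafor, Pereira.

Okafor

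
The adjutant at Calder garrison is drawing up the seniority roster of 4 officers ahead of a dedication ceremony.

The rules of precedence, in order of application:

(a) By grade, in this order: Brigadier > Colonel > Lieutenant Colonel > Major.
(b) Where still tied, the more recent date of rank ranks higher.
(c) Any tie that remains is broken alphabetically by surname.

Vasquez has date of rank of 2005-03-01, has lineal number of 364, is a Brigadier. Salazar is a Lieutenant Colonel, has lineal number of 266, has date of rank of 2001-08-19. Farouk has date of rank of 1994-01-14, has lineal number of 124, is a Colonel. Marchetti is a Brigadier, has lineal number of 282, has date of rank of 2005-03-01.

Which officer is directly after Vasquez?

By grade: Marchetti and Vasquez (Brigadier); then Farouk (Colonel); then Salazar (Lieutenant Colonel).
Marchetti and Vasquez both have date of rank 2005-03-01, so the next rule applies.
Among Marchetti and Vasquez, alphabetically by surname: Marchetti before Vasquez.
Order: Marchetti, Vasquez, Farouk, Salazar.

Farouk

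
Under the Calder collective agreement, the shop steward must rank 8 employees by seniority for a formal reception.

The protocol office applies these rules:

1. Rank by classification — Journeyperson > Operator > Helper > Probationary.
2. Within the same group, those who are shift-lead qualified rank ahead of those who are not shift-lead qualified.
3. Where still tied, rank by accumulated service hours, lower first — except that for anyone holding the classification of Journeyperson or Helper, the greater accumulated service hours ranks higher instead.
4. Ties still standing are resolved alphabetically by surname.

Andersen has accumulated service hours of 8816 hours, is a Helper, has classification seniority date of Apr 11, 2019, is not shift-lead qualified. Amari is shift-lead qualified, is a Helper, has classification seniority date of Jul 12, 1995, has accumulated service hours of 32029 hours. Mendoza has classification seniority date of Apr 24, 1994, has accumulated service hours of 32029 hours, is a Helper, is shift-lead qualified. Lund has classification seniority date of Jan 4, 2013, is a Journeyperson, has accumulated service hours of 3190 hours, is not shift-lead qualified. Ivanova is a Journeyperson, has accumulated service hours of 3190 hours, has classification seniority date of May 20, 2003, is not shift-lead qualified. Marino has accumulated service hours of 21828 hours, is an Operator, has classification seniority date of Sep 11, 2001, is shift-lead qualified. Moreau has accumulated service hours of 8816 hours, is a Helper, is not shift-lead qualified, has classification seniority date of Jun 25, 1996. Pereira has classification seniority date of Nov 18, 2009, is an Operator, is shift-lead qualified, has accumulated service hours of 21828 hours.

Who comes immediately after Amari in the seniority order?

Mendoza

By classification: Ivanova and Lund (Journeyperson); then Marino and Pereira (Operator); then Amari, Mendoza, Andersen and Moreau (Helper).
Ivanova and Lund are each not shift-lead qualified, so the next rule applies.
Ivanova and Lund both have accumulated service hours 3190 hours, so the next rule applies.
Among Ivanova and Lund, alphabetically by surname: Ivanova before Lund.
Marino and Pereira are each shift-lead qualified, so the next rule applies.
Marino and Pereira both have accumulated service hours 21828 hours, so the next rule applies.
Among Marino and Pereira, alphabetically by surname: Marino before Pereira.
Among Amari, Mendoza, Andersen and Moreau, shift-lead qualified before not shift-lead qualified: Amari and Mendoza (shift-lead qualified) before Andersen and Moreau (not shift-lead qualified).
Amari and Mendoza both have accumulated service hours 32029 hours, so the next rule applies.
Among Amari and Mendoza, alphabetically by surname: Amari before Mendoza.
Andersen and Moreau both have accumulated service hours 8816 hours, so the next rule applies.
Among Andersen and Moreau, alphabetically by surname: Andersen before Moreau.
Order: Ivanova, Lund, Marino, Pereira, Amari, Mendoza, Andersen, Moreau.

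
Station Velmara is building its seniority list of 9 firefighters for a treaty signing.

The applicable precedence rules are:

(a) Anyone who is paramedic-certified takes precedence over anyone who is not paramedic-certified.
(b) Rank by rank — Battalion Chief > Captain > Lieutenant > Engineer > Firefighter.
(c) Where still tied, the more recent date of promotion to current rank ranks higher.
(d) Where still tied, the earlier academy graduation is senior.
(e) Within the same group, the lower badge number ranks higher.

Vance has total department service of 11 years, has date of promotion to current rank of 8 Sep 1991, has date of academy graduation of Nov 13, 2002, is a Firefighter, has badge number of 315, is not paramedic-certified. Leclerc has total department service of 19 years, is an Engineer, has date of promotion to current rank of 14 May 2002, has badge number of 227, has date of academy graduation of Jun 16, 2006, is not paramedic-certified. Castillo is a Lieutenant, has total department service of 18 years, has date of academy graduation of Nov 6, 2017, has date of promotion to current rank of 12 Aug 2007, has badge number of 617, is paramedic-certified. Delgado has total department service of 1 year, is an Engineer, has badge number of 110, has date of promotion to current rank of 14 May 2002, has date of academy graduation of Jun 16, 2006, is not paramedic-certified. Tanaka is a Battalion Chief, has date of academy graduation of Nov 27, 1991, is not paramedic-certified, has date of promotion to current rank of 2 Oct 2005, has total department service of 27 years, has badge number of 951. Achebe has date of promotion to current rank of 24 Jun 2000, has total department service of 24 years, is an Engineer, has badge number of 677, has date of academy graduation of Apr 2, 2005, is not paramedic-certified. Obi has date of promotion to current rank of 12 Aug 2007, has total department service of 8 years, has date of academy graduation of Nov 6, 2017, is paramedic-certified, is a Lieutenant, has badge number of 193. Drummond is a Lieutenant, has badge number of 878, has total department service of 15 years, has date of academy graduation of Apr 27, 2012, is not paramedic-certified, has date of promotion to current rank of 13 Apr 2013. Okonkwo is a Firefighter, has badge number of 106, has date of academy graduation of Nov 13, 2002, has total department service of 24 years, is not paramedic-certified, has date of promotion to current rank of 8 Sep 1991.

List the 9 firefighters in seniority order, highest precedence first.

By the first rule: Obi and Castillo (both paramedic-certified); then Tanaka, Drummond, Delgado, Leclerc, Achebe, Okonkwo and Vance (each not paramedic-certified).
Obi and Castillo are each Lieutenant, so the next rule applies.
Obi and Castillo both have date of promotion to current rank 12 Aug 2007, so the next rule applies.
Obi and Castillo both have date of academy graduation Nov 6, 2017, so the next rule applies.
Among Obi and Castillo, by badge number (lower first): Obi (193) before Castillo (617).
Among Tanaka, Drummond, Delgado, Leclerc, Achebe, Okonkwo and Vance, by rank: Tanaka (Battalion Chief) before Drummond (Lieutenant) before Delgado, Leclerc and Achebe (Engineer) before Okonkwo and Vance (Firefighter).
Among Delgado, Leclerc and Achebe, by date of promotion to current rank (later first): Delgado and Leclerc (14 May 2002) before Achebe (24 Jun 2000).
Delgado and Leclerc both have date of academy graduation Jun 16, 2006, so the next rule applies.
Among Delgado and Leclerc, by badge number (lower first): Delgado (110) before Leclerc (227).
Okonkwo and Vance both have date of promotion to current rank 8 Sep 1991, so the next rule applies.
Okonkwo and Vance both have date of academy graduation Nov 13, 2002, so the next rule applies.
Among Okonkwo and Vance, by badge number (lower first): Okonkwo (106) before Vance (315).
Full order: Obi, Castillo, Tanaka, Drummond, Delgado, Leclerc, Achebe, Okonkwo, Vance.

Obi, Castillo, Tanaka, Drummond, Delgado, Leclerc, Achebe, Okonkwo, Vance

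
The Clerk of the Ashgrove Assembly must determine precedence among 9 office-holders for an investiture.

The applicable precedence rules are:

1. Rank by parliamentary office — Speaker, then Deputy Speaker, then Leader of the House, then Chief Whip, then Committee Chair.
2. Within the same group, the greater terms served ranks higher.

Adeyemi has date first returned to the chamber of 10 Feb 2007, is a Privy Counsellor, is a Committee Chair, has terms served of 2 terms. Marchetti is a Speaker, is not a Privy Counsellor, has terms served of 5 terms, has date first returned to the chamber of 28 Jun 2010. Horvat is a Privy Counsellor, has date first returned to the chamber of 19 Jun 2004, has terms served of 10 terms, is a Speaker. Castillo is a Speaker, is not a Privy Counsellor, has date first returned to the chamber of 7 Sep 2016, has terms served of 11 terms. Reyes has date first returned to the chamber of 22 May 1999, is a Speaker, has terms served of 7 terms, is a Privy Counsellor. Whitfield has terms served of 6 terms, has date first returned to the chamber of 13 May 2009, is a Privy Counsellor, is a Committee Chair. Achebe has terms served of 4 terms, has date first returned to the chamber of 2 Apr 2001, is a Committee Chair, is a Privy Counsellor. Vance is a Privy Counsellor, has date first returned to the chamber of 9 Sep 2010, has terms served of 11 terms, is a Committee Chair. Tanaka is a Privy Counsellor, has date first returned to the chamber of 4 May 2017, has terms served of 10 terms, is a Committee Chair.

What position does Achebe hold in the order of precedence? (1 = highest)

8

By parliamentary office: Castillo, Horvat, Reyes and Marchetti (Speaker); then Vance, Tanaka, Whitfield, Achebe and Adeyemi (Committee Chair).
Among Castillo, Horvat, Reyes and Marchetti, by terms served (higher first): Castillo (11 terms) before Horvat (10 terms) before Reyes (7 terms) before Marchetti (5 terms).
Among Vance, Tanaka, Whitfield, Achebe and Adeyemi, by terms served (higher first): Vance (11 terms) before Tanaka (10 terms) before Whitfield (6 terms) before Achebe (4 terms) before Adeyemi (2 terms).
Order: Castillo, Horvat, Reyes, Marchetti, Vance, Tanaka, Whitfield, Achebe, Adeyemi. So position 8.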